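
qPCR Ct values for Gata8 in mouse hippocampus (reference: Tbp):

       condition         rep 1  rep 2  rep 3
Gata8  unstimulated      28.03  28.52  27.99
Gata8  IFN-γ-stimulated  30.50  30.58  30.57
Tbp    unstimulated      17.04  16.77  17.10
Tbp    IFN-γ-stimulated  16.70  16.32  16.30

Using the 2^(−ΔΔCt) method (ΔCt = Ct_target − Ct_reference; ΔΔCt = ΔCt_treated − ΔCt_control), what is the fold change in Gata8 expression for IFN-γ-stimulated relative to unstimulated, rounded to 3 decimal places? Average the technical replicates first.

Mean Ct: Gata8 unstimulated 28.180; Gata8 IFN-γ-stimulated 30.550; Tbp unstimulated 16.970; Tbp IFN-γ-stimulated 16.440
ΔCt(unstimulated) = 28.180 − 16.970 = 11.210
ΔCt(IFN-γ-stimulated) = 30.550 − 16.440 = 14.110
ΔΔCt = 14.110 − 11.210 = 2.900
Fold change = 2^(−2.900) = 0.1340

0.134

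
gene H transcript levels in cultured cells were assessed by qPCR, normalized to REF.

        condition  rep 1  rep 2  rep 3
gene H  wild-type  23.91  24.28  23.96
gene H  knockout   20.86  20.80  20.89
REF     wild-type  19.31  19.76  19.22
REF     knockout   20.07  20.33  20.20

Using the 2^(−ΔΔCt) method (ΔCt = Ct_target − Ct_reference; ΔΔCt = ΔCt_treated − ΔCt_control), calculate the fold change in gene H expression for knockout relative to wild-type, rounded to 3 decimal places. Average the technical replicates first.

15.671

Mean Ct: gene H wild-type 24.050; gene H knockout 20.850; REF wild-type 19.430; REF knockout 20.200
ΔCt(wild-type) = 24.050 − 19.430 = 4.620
ΔCt(knockout) = 20.850 − 20.200 = 0.650
ΔΔCt = 0.650 − 4.620 = -3.970
Fold change = 2^(−(-3.970)) = 2^3.970 = 15.6707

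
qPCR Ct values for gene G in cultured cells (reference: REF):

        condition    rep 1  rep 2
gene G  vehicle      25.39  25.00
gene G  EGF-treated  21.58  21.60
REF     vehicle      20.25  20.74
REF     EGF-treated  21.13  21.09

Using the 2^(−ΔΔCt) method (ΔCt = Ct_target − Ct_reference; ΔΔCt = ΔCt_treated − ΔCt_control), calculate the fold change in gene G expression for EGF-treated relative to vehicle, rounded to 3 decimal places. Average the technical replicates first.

Mean Ct: gene G vehicle 25.195; gene G EGF-treated 21.590; REF vehicle 20.495; REF EGF-treated 21.110
ΔCt(vehicle) = 25.195 − 20.495 = 4.700
ΔCt(EGF-treated) = 21.590 − 21.110 = 0.480
ΔΔCt = 0.480 − 4.700 = -4.220
Fold change = 2^(−(-4.220)) = 2^4.220 = 18.6357

18.636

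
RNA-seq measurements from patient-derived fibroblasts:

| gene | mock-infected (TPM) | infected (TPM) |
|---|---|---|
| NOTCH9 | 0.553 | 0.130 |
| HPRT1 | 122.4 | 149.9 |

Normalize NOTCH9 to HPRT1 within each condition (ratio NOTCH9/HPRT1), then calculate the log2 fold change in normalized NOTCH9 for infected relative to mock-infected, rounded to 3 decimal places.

NOTCH9/HPRT1 (mock-infected) = 0.553 / 122.4 = 0.004518
NOTCH9/HPRT1 (infected) = 0.130 / 149.9 = 0.00086724
Fold change = 0.00086724 / 0.004518 = 0.1920
log2(0.1920) = -2.3812

-2.381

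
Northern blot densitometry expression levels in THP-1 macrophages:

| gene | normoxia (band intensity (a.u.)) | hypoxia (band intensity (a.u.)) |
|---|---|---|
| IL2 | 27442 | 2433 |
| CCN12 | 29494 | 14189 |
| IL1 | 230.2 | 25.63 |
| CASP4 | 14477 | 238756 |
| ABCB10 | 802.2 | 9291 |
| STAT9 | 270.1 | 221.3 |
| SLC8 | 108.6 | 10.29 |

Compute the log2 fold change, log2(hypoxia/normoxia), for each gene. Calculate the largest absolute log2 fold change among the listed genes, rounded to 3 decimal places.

4.044

log2(2433/27442) = -3.496  (IL2)
log2(14189/29494) = -1.056  (CCN12)
log2(25.63/230.2) = -3.167  (IL1)
log2(238756/14477) = 4.044  (CASP4)
log2(9291/802.2) = 3.534  (ABCB10)
log2(221.3/270.1) = -0.287  (STAT9)
log2(10.29/108.6) = -3.400  (SLC8)
The largest magnitude belongs to CASP4.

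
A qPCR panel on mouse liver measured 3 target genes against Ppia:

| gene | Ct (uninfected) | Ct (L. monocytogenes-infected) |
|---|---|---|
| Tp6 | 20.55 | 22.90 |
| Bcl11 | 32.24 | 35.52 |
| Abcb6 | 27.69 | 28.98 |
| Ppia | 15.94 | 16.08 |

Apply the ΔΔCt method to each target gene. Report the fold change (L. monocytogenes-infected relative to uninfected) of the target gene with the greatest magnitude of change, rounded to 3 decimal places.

Tp6: ΔΔCt = (22.90−16.08) − (20.55−15.94) = 6.82 − 4.61 = 2.21; fold change = 2^-2.21 = 0.216
Bcl11: ΔΔCt = (35.52−16.08) − (32.24−15.94) = 19.44 − 16.30 = 3.14; fold change = 2^-3.14 = 0.113
Abcb6: ΔΔCt = (28.98−16.08) − (27.69−15.94) = 12.90 − 11.75 = 1.15; fold change = 2^-1.15 = 0.451
Bcl11 has the largest |ΔΔCt| = 3.14.

0.113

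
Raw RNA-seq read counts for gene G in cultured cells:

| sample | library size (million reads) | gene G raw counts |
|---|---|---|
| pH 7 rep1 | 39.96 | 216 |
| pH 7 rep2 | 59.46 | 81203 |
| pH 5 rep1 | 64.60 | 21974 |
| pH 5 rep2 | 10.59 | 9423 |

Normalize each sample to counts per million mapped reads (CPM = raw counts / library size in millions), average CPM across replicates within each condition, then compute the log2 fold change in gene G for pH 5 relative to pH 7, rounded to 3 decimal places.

CPM(pH 7 rep1) = 216 / 39.96 = 5.4054
CPM(pH 7 rep2) = 81203 / 59.46 = 1365.6744
CPM(pH 5 rep1) = 21974 / 64.60 = 340.1548
CPM(pH 5 rep2) = 9423 / 10.59 = 889.8017
mean CPM(pH 7) = 685.5399; mean CPM(pH 5) = 614.9782
Fold change = 614.9782 / 685.5399 = 0.89707
log2(0.89707) = -0.1567

-0.157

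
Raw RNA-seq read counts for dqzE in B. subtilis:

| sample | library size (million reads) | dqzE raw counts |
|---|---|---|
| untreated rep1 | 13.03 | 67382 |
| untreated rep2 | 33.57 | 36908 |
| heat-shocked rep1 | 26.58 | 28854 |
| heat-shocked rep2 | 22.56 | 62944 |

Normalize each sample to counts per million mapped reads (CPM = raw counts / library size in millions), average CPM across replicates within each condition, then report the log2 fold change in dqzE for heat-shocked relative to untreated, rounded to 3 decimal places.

CPM(untreated rep1) = 67382 / 13.03 = 5171.2970
CPM(untreated rep2) = 36908 / 33.57 = 1099.4340
CPM(heat-shocked rep1) = 28854 / 26.58 = 1085.5530
CPM(heat-shocked rep2) = 62944 / 22.56 = 2790.0709
mean CPM(untreated) = 3135.3655; mean CPM(heat-shocked) = 1937.8120
Fold change = 1937.8120 / 3135.3655 = 0.61805
log2(0.61805) = -0.6942

-0.694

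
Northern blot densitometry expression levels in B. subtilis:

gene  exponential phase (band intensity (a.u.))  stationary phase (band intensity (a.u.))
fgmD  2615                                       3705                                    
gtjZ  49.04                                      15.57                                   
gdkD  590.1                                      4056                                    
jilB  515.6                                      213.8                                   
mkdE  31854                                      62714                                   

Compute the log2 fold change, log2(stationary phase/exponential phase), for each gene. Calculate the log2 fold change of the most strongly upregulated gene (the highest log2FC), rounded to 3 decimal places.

log2(3705/2615) = 0.503  (fgmD)
log2(15.57/49.04) = -1.655  (gtjZ)
log2(4056/590.1) = 2.781  (gdkD)
log2(213.8/515.6) = -1.270  (jilB)
log2(62714/31854) = 0.977  (mkdE)
gdkD is most strongly upregulated.

2.781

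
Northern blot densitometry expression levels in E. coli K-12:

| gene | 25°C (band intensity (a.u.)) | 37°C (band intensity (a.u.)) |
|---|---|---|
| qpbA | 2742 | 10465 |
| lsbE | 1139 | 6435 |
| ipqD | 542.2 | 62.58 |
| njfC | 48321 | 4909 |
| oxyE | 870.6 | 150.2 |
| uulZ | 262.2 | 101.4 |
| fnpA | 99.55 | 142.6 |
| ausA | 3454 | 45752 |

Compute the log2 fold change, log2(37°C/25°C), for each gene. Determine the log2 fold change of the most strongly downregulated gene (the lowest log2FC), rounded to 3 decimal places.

-3.299

log2(10465/2742) = 1.932  (qpbA)
log2(6435/1139) = 2.498  (lsbE)
log2(62.58/542.2) = -3.115  (ipqD)
log2(4909/48321) = -3.299  (njfC)
log2(150.2/870.6) = -2.535  (oxyE)
log2(101.4/262.2) = -1.371  (uulZ)
log2(142.6/99.55) = 0.518  (fnpA)
log2(45752/3454) = 3.727  (ausA)
njfC is most strongly downregulated.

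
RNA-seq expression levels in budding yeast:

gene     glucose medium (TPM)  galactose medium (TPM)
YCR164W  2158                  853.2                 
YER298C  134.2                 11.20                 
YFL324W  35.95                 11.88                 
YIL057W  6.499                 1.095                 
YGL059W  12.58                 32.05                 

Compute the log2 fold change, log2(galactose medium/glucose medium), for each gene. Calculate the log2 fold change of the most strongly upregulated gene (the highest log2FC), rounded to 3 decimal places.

1.349

log2(853.2/2158) = -1.339  (YCR164W)
log2(11.20/134.2) = -3.583  (YER298C)
log2(11.88/35.95) = -1.597  (YFL324W)
log2(1.095/6.499) = -2.569  (YIL057W)
log2(32.05/12.58) = 1.349  (YGL059W)
YGL059W is most strongly upregulated.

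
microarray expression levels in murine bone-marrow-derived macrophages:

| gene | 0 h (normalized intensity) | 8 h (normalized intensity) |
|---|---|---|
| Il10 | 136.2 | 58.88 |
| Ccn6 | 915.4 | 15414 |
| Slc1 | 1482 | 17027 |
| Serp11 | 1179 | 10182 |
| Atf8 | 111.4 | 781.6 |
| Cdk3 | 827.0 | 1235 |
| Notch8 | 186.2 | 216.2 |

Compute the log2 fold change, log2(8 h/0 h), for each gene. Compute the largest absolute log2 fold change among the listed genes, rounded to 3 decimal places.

log2(58.88/136.2) = -1.210  (Il10)
log2(15414/915.4) = 4.074  (Ccn6)
log2(17027/1482) = 3.522  (Slc1)
log2(10182/1179) = 3.110  (Serp11)
log2(781.6/111.4) = 2.811  (Atf8)
log2(1235/827.0) = 0.579  (Cdk3)
log2(216.2/186.2) = 0.216  (Notch8)
The largest magnitude belongs to Ccn6.

4.074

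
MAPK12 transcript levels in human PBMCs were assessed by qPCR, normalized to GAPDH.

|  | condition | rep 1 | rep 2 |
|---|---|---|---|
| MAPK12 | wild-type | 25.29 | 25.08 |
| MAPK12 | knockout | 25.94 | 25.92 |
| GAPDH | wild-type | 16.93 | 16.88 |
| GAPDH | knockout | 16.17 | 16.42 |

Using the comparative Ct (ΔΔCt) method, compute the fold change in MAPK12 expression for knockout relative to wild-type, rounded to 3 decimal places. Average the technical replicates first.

Mean Ct: MAPK12 wild-type 25.185; MAPK12 knockout 25.930; GAPDH wild-type 16.905; GAPDH knockout 16.295
ΔCt(wild-type) = 25.185 − 16.905 = 8.280
ΔCt(knockout) = 25.930 − 16.295 = 9.635
ΔΔCt = 9.635 − 8.280 = 1.355
Fold change = 2^(−1.355) = 0.3909

0.391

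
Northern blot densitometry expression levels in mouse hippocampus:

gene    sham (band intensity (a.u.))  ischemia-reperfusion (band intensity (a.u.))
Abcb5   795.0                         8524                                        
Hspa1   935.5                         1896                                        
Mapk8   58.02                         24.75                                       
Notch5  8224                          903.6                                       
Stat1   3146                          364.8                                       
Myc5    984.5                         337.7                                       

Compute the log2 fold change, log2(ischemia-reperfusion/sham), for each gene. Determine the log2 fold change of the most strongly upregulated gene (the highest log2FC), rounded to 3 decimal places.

log2(8524/795.0) = 3.423  (Abcb5)
log2(1896/935.5) = 1.019  (Hspa1)
log2(24.75/58.02) = -1.229  (Mapk8)
log2(903.6/8224) = -3.186  (Notch5)
log2(364.8/3146) = -3.108  (Stat1)
log2(337.7/984.5) = -1.544  (Myc5)
Abcb5 is most strongly upregulated.

3.423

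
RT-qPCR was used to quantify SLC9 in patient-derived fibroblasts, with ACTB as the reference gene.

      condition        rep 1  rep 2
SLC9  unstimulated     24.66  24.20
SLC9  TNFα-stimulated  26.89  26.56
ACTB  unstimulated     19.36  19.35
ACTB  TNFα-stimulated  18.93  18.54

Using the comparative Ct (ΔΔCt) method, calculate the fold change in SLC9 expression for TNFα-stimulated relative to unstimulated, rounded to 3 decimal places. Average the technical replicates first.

Mean Ct: SLC9 unstimulated 24.430; SLC9 TNFα-stimulated 26.725; ACTB unstimulated 19.355; ACTB TNFα-stimulated 18.735
ΔCt(unstimulated) = 24.430 − 19.355 = 5.075
ΔCt(TNFα-stimulated) = 26.725 − 18.735 = 7.990
ΔΔCt = 7.990 − 5.075 = 2.915
Fold change = 2^(−2.915) = 0.1326

0.133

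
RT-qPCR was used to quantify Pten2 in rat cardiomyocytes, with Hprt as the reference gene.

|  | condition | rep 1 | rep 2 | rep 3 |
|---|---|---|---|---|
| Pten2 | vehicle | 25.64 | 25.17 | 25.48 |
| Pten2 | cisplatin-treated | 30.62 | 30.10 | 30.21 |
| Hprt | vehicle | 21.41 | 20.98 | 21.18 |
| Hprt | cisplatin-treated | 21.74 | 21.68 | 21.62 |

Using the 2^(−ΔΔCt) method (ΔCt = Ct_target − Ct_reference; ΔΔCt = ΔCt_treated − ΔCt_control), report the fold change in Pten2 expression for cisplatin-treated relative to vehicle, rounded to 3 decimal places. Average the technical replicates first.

Mean Ct: Pten2 vehicle 25.430; Pten2 cisplatin-treated 30.310; Hprt vehicle 21.190; Hprt cisplatin-treated 21.680
ΔCt(vehicle) = 25.430 − 21.190 = 4.240
ΔCt(cisplatin-treated) = 30.310 − 21.680 = 8.630
ΔΔCt = 8.630 − 4.240 = 4.390
Fold change = 2^(−4.390) = 0.0477

0.048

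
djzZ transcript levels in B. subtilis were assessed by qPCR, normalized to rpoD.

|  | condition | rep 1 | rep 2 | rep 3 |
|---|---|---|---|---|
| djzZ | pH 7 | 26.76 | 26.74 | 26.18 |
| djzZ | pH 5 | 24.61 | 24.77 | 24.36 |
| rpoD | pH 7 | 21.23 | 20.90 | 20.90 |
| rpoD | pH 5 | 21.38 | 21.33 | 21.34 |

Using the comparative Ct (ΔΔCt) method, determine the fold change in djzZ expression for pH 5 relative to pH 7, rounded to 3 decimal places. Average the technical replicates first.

4.993

Mean Ct: djzZ pH 7 26.560; djzZ pH 5 24.580; rpoD pH 7 21.010; rpoD pH 5 21.350
ΔCt(pH 7) = 26.560 − 21.010 = 5.550
ΔCt(pH 5) = 24.580 − 21.350 = 3.230
ΔΔCt = 3.230 − 5.550 = -2.320
Fold change = 2^(−(-2.320)) = 2^2.320 = 4.9933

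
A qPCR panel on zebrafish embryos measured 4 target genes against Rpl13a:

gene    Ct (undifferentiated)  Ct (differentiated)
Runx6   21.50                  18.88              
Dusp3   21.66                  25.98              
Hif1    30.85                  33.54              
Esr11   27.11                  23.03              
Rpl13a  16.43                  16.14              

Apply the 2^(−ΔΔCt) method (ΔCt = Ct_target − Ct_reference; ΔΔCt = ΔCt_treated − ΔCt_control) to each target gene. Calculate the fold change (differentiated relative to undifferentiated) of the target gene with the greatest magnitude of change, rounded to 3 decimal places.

0.041

Runx6: ΔΔCt = (18.88−16.14) − (21.50−16.43) = 2.74 − 5.07 = -2.33; fold change = 2^2.33 = 5.028
Dusp3: ΔΔCt = (25.98−16.14) − (21.66−16.43) = 9.84 − 5.23 = 4.61; fold change = 2^-4.61 = 0.041
Hif1: ΔΔCt = (33.54−16.14) − (30.85−16.43) = 17.40 − 14.42 = 2.98; fold change = 2^-2.98 = 0.127
Esr11: ΔΔCt = (23.03−16.14) − (27.11−16.43) = 6.89 − 10.68 = -3.79; fold change = 2^3.79 = 13.833
Dusp3 has the largest |ΔΔCt| = 4.61.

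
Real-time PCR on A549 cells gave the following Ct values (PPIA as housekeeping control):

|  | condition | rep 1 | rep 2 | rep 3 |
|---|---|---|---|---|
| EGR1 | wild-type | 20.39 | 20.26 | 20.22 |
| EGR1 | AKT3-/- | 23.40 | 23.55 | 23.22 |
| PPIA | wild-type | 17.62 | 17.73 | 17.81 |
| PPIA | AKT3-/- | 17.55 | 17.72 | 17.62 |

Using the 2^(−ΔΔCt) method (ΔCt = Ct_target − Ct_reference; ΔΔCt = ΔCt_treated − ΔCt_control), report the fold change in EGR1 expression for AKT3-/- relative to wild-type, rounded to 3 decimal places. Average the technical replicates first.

Mean Ct: EGR1 wild-type 20.290; EGR1 AKT3-/- 23.390; PPIA wild-type 17.720; PPIA AKT3-/- 17.630
ΔCt(wild-type) = 20.290 − 17.720 = 2.570
ΔCt(AKT3-/-) = 23.390 − 17.630 = 5.760
ΔΔCt = 5.760 − 2.570 = 3.190
Fold change = 2^(−3.190) = 0.1096

0.110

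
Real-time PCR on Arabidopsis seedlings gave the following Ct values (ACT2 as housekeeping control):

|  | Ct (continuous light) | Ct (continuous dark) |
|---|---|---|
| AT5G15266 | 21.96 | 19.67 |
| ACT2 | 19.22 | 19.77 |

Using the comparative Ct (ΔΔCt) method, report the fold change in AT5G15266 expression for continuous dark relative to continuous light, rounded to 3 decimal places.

ΔCt(continuous light) = 21.960 − 19.220 = 2.740
ΔCt(continuous dark) = 19.670 − 19.770 = -0.100
ΔΔCt = -0.100 − 2.740 = -2.840
Fold change = 2^(−(-2.840)) = 2^2.840 = 7.1602

7.160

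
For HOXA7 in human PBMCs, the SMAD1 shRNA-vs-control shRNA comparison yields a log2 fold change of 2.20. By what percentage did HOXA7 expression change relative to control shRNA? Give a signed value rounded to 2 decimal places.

359.48%

Fold change = 2^(2.20) = 4.5948
Percent change = (FC − 1) × 100% = (4.5948 − 1) × 100 = 359.48%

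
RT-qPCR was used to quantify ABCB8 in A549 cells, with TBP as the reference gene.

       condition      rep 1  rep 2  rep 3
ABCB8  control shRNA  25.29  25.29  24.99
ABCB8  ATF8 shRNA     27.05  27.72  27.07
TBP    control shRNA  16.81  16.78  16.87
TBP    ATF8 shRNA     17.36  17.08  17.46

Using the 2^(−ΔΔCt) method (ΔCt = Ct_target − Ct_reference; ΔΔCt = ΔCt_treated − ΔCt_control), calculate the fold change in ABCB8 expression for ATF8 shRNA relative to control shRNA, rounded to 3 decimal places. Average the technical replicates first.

0.328

Mean Ct: ABCB8 control shRNA 25.190; ABCB8 ATF8 shRNA 27.280; TBP control shRNA 16.820; TBP ATF8 shRNA 17.300
ΔCt(control shRNA) = 25.190 − 16.820 = 8.370
ΔCt(ATF8 shRNA) = 27.280 − 17.300 = 9.980
ΔΔCt = 9.980 − 8.370 = 1.610
Fold change = 2^(−1.610) = 0.3276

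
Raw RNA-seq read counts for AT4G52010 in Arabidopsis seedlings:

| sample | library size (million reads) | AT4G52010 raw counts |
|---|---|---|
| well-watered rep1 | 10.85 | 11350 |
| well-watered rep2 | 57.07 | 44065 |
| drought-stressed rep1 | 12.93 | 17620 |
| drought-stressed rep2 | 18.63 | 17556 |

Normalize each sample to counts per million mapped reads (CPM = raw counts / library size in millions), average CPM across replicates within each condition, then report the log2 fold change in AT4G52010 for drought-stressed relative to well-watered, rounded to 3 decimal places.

CPM(well-watered rep1) = 11350 / 10.85 = 1046.0829
CPM(well-watered rep2) = 44065 / 57.07 = 772.1220
CPM(drought-stressed rep1) = 17620 / 12.93 = 1362.7224
CPM(drought-stressed rep2) = 17556 / 18.63 = 942.3510
mean CPM(well-watered) = 909.1025; mean CPM(drought-stressed) = 1152.5367
Fold change = 1152.5367 / 909.1025 = 1.26777
log2(1.26777) = 0.3423

0.342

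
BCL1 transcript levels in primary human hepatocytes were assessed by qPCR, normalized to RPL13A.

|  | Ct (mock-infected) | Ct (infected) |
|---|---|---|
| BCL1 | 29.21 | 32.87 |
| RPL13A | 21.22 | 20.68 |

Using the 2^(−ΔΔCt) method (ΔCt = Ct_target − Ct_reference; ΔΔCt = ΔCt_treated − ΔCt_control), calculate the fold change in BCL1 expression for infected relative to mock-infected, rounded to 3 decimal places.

0.054

ΔCt(mock-infected) = 29.210 − 21.220 = 7.990
ΔCt(infected) = 32.870 − 20.680 = 12.190
ΔΔCt = 12.190 − 7.990 = 4.200
Fold change = 2^(−4.200) = 0.0544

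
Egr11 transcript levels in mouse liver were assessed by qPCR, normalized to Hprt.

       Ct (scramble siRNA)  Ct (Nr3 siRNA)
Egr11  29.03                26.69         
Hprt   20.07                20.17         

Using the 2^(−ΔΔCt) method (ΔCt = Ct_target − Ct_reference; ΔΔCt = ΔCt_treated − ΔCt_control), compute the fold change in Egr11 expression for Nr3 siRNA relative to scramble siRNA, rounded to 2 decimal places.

ΔCt(scramble siRNA) = 29.030 − 20.070 = 8.960
ΔCt(Nr3 siRNA) = 26.690 − 20.170 = 6.520
ΔΔCt = 6.520 − 8.960 = -2.440
Fold change = 2^(−(-2.440)) = 2^2.440 = 5.426

5.43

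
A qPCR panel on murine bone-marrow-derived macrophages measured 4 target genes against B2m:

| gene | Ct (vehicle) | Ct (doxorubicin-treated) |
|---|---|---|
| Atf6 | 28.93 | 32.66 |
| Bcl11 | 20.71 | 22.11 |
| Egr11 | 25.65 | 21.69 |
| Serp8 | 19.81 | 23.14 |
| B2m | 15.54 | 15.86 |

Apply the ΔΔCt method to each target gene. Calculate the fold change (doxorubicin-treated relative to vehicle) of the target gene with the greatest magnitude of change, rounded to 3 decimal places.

19.427

Atf6: ΔΔCt = (32.66−15.86) − (28.93−15.54) = 16.80 − 13.39 = 3.41; fold change = 2^-3.41 = 0.094
Bcl11: ΔΔCt = (22.11−15.86) − (20.71−15.54) = 6.25 − 5.17 = 1.08; fold change = 2^-1.08 = 0.473
Egr11: ΔΔCt = (21.69−15.86) − (25.65−15.54) = 5.83 − 10.11 = -4.28; fold change = 2^4.28 = 19.427
Serp8: ΔΔCt = (23.14−15.86) − (19.81−15.54) = 7.28 − 4.27 = 3.01; fold change = 2^-3.01 = 0.124
Egr11 has the largest |ΔΔCt| = 4.28.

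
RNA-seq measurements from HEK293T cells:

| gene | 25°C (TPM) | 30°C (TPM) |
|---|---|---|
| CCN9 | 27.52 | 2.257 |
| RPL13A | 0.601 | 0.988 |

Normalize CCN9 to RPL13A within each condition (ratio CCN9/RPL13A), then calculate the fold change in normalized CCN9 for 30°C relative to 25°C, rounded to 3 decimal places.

CCN9/RPL13A (25°C) = 27.52 / 0.601 = 45.79
CCN9/RPL13A (30°C) = 2.257 / 0.988 = 2.2844
Fold change = 2.2844 / 45.79 = 0.0499

0.050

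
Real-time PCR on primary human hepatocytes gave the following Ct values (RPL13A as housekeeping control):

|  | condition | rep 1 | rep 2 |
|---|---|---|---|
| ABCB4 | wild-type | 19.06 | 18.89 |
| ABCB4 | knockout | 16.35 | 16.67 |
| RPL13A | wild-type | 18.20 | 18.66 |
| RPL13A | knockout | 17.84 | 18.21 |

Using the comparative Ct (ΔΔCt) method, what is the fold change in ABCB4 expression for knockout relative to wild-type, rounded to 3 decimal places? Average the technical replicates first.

Mean Ct: ABCB4 wild-type 18.975; ABCB4 knockout 16.510; RPL13A wild-type 18.430; RPL13A knockout 18.025
ΔCt(wild-type) = 18.975 − 18.430 = 0.545
ΔCt(knockout) = 16.510 − 18.025 = -1.515
ΔΔCt = -1.515 − 0.545 = -2.060
Fold change = 2^(−(-2.060)) = 2^2.060 = 4.1699

4.170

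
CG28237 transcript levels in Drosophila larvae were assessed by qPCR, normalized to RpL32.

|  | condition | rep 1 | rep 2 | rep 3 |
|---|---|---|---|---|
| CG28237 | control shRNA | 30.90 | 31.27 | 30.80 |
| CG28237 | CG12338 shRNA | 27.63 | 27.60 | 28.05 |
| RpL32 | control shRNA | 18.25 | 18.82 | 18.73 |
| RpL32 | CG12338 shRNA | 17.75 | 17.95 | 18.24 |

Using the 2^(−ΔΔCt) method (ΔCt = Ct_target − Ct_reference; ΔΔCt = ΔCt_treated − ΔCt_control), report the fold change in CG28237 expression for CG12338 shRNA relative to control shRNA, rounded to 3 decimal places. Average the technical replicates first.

Mean Ct: CG28237 control shRNA 30.990; CG28237 CG12338 shRNA 27.760; RpL32 control shRNA 18.600; RpL32 CG12338 shRNA 17.980
ΔCt(control shRNA) = 30.990 − 18.600 = 12.390
ΔCt(CG12338 shRNA) = 27.760 − 17.980 = 9.780
ΔΔCt = 9.780 − 12.390 = -2.610
Fold change = 2^(−(-2.610)) = 2^2.610 = 6.1050

6.105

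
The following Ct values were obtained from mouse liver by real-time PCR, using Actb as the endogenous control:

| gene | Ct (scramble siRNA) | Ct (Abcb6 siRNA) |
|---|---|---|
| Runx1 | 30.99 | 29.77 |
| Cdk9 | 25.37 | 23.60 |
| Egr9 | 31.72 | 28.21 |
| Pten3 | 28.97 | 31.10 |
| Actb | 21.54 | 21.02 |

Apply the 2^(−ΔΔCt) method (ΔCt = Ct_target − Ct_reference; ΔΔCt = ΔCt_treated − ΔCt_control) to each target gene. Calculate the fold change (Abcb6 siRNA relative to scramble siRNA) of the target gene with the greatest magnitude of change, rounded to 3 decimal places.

7.945

Runx1: ΔΔCt = (29.77−21.02) − (30.99−21.54) = 8.75 − 9.45 = -0.70; fold change = 2^0.70 = 1.625
Cdk9: ΔΔCt = (23.60−21.02) − (25.37−21.54) = 2.58 − 3.83 = -1.25; fold change = 2^1.25 = 2.378
Egr9: ΔΔCt = (28.21−21.02) − (31.72−21.54) = 7.19 − 10.18 = -2.99; fold change = 2^2.99 = 7.945
Pten3: ΔΔCt = (31.10−21.02) − (28.97−21.54) = 10.08 − 7.43 = 2.65; fold change = 2^-2.65 = 0.159
Egr9 has the largest |ΔΔCt| = 2.99.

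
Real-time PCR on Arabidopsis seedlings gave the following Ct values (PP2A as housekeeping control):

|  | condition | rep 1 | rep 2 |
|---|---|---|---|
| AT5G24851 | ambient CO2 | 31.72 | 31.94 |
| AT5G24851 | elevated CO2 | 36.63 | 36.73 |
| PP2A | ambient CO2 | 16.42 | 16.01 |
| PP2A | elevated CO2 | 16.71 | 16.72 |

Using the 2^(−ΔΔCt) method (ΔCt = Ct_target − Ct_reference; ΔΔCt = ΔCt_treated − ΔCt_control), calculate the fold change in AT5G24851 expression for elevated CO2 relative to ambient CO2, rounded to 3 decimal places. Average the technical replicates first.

0.049

Mean Ct: AT5G24851 ambient CO2 31.830; AT5G24851 elevated CO2 36.680; PP2A ambient CO2 16.215; PP2A elevated CO2 16.715
ΔCt(ambient CO2) = 31.830 − 16.215 = 15.615
ΔCt(elevated CO2) = 36.680 − 16.715 = 19.965
ΔΔCt = 19.965 − 15.615 = 4.350
Fold change = 2^(−4.350) = 0.0490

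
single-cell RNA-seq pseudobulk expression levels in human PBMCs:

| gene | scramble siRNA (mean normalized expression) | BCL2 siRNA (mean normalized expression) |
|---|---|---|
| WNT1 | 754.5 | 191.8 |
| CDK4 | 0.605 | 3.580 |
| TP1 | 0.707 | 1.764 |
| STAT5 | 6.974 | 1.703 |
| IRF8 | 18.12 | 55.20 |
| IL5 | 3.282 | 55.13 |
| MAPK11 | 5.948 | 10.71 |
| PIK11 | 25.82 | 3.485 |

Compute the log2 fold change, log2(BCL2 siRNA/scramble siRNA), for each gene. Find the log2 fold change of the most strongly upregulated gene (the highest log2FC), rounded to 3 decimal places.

log2(191.8/754.5) = -1.976  (WNT1)
log2(3.580/0.605) = 2.565  (CDK4)
log2(1.764/0.707) = 1.319  (TP1)
log2(1.703/6.974) = -2.034  (STAT5)
log2(55.20/18.12) = 1.607  (IRF8)
log2(55.13/3.282) = 4.070  (IL5)
log2(10.71/5.948) = 0.848  (MAPK11)
log2(3.485/25.82) = -2.889  (PIK11)
IL5 is most strongly upregulated.

4.070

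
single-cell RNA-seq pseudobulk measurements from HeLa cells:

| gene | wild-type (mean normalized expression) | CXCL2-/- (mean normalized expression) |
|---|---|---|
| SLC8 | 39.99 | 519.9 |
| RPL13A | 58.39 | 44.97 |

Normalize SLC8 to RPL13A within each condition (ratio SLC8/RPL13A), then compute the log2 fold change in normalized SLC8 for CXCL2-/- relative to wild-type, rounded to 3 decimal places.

SLC8/RPL13A (wild-type) = 39.99 / 58.39 = 0.68488
SLC8/RPL13A (CXCL2-/-) = 519.9 / 44.97 = 11.561
Fold change = 11.561 / 0.68488 = 16.8804
log2(16.8804) = 4.0773

4.077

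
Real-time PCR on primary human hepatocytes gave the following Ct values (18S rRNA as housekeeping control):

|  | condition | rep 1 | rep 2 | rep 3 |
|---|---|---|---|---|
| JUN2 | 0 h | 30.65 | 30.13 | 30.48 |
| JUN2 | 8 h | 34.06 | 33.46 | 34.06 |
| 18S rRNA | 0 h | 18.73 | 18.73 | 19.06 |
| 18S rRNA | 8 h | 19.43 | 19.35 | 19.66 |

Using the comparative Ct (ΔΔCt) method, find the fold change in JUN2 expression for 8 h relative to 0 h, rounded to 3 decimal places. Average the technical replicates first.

0.144

Mean Ct: JUN2 0 h 30.420; JUN2 8 h 33.860; 18S rRNA 0 h 18.840; 18S rRNA 8 h 19.480
ΔCt(0 h) = 30.420 − 18.840 = 11.580
ΔCt(8 h) = 33.860 − 19.480 = 14.380
ΔΔCt = 14.380 − 11.580 = 2.800
Fold change = 2^(−2.800) = 0.1436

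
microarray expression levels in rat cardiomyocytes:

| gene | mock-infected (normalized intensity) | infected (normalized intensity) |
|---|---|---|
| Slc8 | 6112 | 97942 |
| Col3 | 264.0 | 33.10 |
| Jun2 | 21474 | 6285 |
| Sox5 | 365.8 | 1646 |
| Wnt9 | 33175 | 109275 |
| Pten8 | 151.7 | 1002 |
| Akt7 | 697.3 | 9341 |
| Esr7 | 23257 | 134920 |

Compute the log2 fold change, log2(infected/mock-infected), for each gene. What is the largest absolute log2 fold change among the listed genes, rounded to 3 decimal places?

log2(97942/6112) = 4.002  (Slc8)
log2(33.10/264.0) = -2.996  (Col3)
log2(6285/21474) = -1.773  (Jun2)
log2(1646/365.8) = 2.170  (Sox5)
log2(109275/33175) = 1.720  (Wnt9)
log2(1002/151.7) = 2.724  (Pten8)
log2(9341/697.3) = 3.744  (Akt7)
log2(134920/23257) = 2.536  (Esr7)
The largest magnitude belongs to Slc8.

4.002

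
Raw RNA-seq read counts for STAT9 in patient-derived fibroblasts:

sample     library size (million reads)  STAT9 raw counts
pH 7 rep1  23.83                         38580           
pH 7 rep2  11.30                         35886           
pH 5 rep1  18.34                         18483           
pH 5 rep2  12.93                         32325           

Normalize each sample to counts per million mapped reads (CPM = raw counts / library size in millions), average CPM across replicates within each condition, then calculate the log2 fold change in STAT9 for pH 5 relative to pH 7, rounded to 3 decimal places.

-0.451

CPM(pH 7 rep1) = 38580 / 23.83 = 1618.9677
CPM(pH 7 rep2) = 35886 / 11.30 = 3175.7522
CPM(pH 5 rep1) = 18483 / 18.34 = 1007.7972
CPM(pH 5 rep2) = 32325 / 12.93 = 2500.0000
mean CPM(pH 7) = 2397.3600; mean CPM(pH 5) = 1753.8986
Fold change = 1753.8986 / 2397.3600 = 0.73160
log2(0.73160) = -0.4509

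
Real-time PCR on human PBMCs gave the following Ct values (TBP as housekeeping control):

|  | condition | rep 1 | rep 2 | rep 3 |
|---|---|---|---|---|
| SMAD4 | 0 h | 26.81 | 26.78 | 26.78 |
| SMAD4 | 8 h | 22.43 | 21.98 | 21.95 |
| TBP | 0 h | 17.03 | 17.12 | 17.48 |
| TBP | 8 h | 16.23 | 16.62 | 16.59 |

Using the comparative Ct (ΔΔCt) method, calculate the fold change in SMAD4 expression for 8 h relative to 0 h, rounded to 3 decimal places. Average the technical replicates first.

Mean Ct: SMAD4 0 h 26.790; SMAD4 8 h 22.120; TBP 0 h 17.210; TBP 8 h 16.480
ΔCt(0 h) = 26.790 − 17.210 = 9.580
ΔCt(8 h) = 22.120 − 16.480 = 5.640
ΔΔCt = 5.640 − 9.580 = -3.940
Fold change = 2^(−(-3.940)) = 2^3.940 = 15.3482

15.348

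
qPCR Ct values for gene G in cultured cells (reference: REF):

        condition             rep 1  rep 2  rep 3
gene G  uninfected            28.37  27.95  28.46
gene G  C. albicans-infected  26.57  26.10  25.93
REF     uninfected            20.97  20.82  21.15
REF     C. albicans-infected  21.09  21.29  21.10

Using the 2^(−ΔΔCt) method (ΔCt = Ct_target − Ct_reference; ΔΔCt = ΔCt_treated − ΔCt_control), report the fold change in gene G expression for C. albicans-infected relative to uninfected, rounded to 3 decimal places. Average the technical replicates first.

Mean Ct: gene G uninfected 28.260; gene G C. albicans-infected 26.200; REF uninfected 20.980; REF C. albicans-infected 21.160
ΔCt(uninfected) = 28.260 − 20.980 = 7.280
ΔCt(C. albicans-infected) = 26.200 − 21.160 = 5.040
ΔΔCt = 5.040 − 7.280 = -2.240
Fold change = 2^(−(-2.240)) = 2^2.240 = 4.7240

4.724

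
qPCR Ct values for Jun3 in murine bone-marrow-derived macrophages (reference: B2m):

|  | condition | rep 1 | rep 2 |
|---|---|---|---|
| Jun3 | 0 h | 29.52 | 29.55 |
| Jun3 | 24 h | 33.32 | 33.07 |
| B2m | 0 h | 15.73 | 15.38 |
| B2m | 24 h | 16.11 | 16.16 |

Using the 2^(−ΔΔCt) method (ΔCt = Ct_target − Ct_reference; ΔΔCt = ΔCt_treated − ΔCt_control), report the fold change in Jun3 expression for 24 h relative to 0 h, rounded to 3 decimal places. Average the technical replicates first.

0.118

Mean Ct: Jun3 0 h 29.535; Jun3 24 h 33.195; B2m 0 h 15.555; B2m 24 h 16.135
ΔCt(0 h) = 29.535 − 15.555 = 13.980
ΔCt(24 h) = 33.195 − 16.135 = 17.060
ΔΔCt = 17.060 − 13.980 = 3.080
Fold change = 2^(−3.080) = 0.1183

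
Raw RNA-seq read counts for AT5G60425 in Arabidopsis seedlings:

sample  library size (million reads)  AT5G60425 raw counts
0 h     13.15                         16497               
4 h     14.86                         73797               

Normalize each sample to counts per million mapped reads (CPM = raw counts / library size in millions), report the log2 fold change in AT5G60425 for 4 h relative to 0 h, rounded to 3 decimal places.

1.985

CPM(0 h) = 16497 / 13.15 = 1254.5247
CPM(4 h) = 73797 / 14.86 = 4966.1507
Fold change = 4966.1507 / 1254.5247 = 3.95859
log2(3.95859) = 1.9850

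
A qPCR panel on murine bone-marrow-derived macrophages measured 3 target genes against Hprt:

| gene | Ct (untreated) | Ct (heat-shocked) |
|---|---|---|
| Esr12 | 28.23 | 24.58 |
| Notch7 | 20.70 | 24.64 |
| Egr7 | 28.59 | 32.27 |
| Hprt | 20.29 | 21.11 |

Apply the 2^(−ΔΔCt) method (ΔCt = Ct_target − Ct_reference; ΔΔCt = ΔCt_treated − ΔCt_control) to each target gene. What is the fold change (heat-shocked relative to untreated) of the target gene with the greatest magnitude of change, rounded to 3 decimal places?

22.162

Esr12: ΔΔCt = (24.58−21.11) − (28.23−20.29) = 3.47 − 7.94 = -4.47; fold change = 2^4.47 = 22.162
Notch7: ΔΔCt = (24.64−21.11) − (20.70−20.29) = 3.53 − 0.41 = 3.12; fold change = 2^-3.12 = 0.115
Egr7: ΔΔCt = (32.27−21.11) − (28.59−20.29) = 11.16 − 8.30 = 2.86; fold change = 2^-2.86 = 0.138
Esr12 has the largest |ΔΔCt| = 4.47.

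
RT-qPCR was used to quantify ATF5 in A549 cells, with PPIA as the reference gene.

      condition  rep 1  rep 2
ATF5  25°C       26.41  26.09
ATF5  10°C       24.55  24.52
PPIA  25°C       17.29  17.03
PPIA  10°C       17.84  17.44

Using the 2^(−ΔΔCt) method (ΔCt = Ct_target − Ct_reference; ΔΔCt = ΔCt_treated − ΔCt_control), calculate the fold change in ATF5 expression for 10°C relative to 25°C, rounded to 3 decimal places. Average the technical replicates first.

Mean Ct: ATF5 25°C 26.250; ATF5 10°C 24.535; PPIA 25°C 17.160; PPIA 10°C 17.640
ΔCt(25°C) = 26.250 − 17.160 = 9.090
ΔCt(10°C) = 24.535 − 17.640 = 6.895
ΔΔCt = 6.895 − 9.090 = -2.195
Fold change = 2^(−(-2.195)) = 2^2.195 = 4.5789

4.579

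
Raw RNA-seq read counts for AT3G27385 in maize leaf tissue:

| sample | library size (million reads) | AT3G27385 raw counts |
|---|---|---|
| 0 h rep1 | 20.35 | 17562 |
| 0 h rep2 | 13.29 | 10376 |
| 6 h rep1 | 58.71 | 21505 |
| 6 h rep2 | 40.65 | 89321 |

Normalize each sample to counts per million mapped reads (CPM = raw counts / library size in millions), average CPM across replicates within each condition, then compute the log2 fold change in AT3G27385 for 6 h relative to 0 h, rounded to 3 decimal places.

CPM(0 h rep1) = 17562 / 20.35 = 862.9975
CPM(0 h rep2) = 10376 / 13.29 = 780.7374
CPM(6 h rep1) = 21505 / 58.71 = 366.2919
CPM(6 h rep2) = 89321 / 40.65 = 2197.3186
mean CPM(0 h) = 821.8675; mean CPM(6 h) = 1281.8053
Fold change = 1281.8053 / 821.8675 = 1.55963
log2(1.55963) = 0.6412

0.641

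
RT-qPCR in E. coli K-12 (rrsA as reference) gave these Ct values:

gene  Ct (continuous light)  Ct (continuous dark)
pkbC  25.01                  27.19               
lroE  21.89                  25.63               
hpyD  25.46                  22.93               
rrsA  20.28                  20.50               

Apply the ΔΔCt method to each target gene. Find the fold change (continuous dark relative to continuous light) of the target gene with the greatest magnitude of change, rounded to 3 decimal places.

pkbC: ΔΔCt = (27.19−20.50) − (25.01−20.28) = 6.69 − 4.73 = 1.96; fold change = 2^-1.96 = 0.257
lroE: ΔΔCt = (25.63−20.50) − (21.89−20.28) = 5.13 − 1.61 = 3.52; fold change = 2^-3.52 = 0.087
hpyD: ΔΔCt = (22.93−20.50) − (25.46−20.28) = 2.43 − 5.18 = -2.75; fold change = 2^2.75 = 6.727
lroE has the largest |ΔΔCt| = 3.52.

0.087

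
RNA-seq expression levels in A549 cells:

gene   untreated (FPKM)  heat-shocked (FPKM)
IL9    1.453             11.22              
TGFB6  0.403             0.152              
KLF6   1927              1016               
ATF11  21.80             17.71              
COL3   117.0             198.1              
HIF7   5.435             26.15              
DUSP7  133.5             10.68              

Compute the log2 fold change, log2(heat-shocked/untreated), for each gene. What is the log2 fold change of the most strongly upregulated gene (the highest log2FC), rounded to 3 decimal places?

log2(11.22/1.453) = 2.949  (IL9)
log2(0.152/0.403) = -1.407  (TGFB6)
log2(1016/1927) = -0.923  (KLF6)
log2(17.71/21.80) = -0.300  (ATF11)
log2(198.1/117.0) = 0.760  (COL3)
log2(26.15/5.435) = 2.266  (HIF7)
log2(10.68/133.5) = -3.644  (DUSP7)
IL9 is most strongly upregulated.

2.949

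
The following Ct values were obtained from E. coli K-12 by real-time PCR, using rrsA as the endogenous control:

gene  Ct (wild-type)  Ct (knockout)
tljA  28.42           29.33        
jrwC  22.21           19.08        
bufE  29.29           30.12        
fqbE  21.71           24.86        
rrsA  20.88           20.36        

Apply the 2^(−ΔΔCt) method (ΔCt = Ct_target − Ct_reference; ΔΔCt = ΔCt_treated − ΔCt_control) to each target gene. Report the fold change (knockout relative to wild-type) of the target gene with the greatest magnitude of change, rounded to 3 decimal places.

tljA: ΔΔCt = (29.33−20.36) − (28.42−20.88) = 8.97 − 7.54 = 1.43; fold change = 2^-1.43 = 0.371
jrwC: ΔΔCt = (19.08−20.36) − (22.21−20.88) = -1.28 − 1.33 = -2.61; fold change = 2^2.61 = 6.105
bufE: ΔΔCt = (30.12−20.36) − (29.29−20.88) = 9.76 − 8.41 = 1.35; fold change = 2^-1.35 = 0.392
fqbE: ΔΔCt = (24.86−20.36) − (21.71−20.88) = 4.50 − 0.83 = 3.67; fold change = 2^-3.67 = 0.079
fqbE has the largest |ΔΔCt| = 3.67.

0.079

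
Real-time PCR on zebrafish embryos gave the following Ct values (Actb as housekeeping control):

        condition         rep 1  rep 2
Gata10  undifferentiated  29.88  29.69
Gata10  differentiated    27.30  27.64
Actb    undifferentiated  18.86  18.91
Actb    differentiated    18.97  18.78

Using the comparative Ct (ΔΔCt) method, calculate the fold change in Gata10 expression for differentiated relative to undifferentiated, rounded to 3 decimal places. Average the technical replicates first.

4.942

Mean Ct: Gata10 undifferentiated 29.785; Gata10 differentiated 27.470; Actb undifferentiated 18.885; Actb differentiated 18.875
ΔCt(undifferentiated) = 29.785 − 18.885 = 10.900
ΔCt(differentiated) = 27.470 − 18.875 = 8.595
ΔΔCt = 8.595 − 10.900 = -2.305
Fold change = 2^(−(-2.305)) = 2^2.305 = 4.9417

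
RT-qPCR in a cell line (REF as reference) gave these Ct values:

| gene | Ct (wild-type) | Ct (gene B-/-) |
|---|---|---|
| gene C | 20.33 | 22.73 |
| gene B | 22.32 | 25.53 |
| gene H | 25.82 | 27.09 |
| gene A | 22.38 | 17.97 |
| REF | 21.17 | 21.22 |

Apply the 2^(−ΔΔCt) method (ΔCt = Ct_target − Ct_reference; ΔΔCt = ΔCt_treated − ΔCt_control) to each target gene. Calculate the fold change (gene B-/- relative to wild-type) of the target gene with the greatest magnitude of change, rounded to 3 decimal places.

gene C: ΔΔCt = (22.73−21.22) − (20.33−21.17) = 1.51 − (-0.84) = 2.35; fold change = 2^-2.35 = 0.196
gene B: ΔΔCt = (25.53−21.22) − (22.32−21.17) = 4.31 − 1.15 = 3.16; fold change = 2^-3.16 = 0.112
gene H: ΔΔCt = (27.09−21.22) − (25.82−21.17) = 5.87 − 4.65 = 1.22; fold change = 2^-1.22 = 0.429
gene A: ΔΔCt = (17.97−21.22) − (22.38−21.17) = -3.25 − 1.21 = -4.46; fold change = 2^4.46 = 22.009
gene A has the largest |ΔΔCt| = 4.46.

22.009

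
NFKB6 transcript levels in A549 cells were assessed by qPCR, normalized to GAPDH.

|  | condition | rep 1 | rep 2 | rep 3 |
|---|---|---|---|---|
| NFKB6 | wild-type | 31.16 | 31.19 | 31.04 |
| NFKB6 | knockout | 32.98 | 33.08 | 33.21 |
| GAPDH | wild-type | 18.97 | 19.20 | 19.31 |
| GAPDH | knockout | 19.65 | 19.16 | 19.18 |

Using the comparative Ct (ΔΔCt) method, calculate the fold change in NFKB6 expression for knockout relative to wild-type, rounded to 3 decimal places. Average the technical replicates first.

0.289

Mean Ct: NFKB6 wild-type 31.130; NFKB6 knockout 33.090; GAPDH wild-type 19.160; GAPDH knockout 19.330
ΔCt(wild-type) = 31.130 − 19.160 = 11.970
ΔCt(knockout) = 33.090 − 19.330 = 13.760
ΔΔCt = 13.760 − 11.970 = 1.790
Fold change = 2^(−1.790) = 0.2892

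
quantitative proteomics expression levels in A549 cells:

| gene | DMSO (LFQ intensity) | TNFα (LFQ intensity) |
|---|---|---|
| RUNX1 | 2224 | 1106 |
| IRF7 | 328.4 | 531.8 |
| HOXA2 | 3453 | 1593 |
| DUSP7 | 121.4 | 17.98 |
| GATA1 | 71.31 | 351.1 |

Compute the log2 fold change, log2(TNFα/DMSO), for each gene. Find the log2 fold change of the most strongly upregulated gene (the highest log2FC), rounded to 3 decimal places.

log2(1106/2224) = -1.008  (RUNX1)
log2(531.8/328.4) = 0.695  (IRF7)
log2(1593/3453) = -1.116  (HOXA2)
log2(17.98/121.4) = -2.755  (DUSP7)
log2(351.1/71.31) = 2.300  (GATA1)
GATA1 is most strongly upregulated.

2.300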